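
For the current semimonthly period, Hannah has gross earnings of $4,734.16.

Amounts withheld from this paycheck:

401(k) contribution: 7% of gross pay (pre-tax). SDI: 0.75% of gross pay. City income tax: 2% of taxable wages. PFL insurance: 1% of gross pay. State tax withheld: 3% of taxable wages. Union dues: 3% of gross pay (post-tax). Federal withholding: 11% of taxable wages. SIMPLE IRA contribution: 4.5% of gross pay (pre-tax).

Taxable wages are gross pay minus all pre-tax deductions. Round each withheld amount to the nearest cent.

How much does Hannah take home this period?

$3,294.51

SIMPLE IRA contribution: $4,734.16 × 0.045 = $213.04
401(k) contribution: $4,734.16 × 0.07 = $331.39
Pre-tax total = $213.04 + $331.39 = $544.43
Taxable wages = $4,734.16 − $544.43 = $4,189.73
Federal withholding: $4,189.73 × 0.11 = $460.87
State tax withheld: $4,189.73 × 0.03 = $125.69
City income tax: $4,189.73 × 0.02 = $83.79
PFL insurance: $4,734.16 × 0.01 = $47.34
SDI: $4,734.16 × 0.0075 = $35.51
Union dues: $4,734.16 × 0.03 = $142.02
Total deductions = $213.04 + $331.39 + $460.87 + $125.69 + $83.79 + $47.34 + $35.51 + $142.02 = $1,439.65
Net pay = $4,734.16 − $1,439.65 = $3,294.51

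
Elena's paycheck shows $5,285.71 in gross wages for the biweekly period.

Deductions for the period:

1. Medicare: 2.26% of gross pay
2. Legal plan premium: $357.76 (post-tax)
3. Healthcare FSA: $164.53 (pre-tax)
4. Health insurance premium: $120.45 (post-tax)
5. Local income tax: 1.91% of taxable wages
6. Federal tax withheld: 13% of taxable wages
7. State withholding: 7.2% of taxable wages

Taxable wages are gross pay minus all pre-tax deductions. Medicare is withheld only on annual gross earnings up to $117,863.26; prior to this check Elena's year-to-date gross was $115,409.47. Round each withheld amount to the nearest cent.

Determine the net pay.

Healthcare FSA: $164.53
Taxable wages = $5,285.71 − $164.53 = $5,121.18
State withholding: $5,121.18 × 0.072 = $368.72
Local income tax: $5,121.18 × 0.0191 = $97.81
Federal tax withheld: $5,121.18 × 0.13 = $665.75
Medicare: only $117,863.26 − $115,409.47 = $2,453.79 of this check is subject → $2,453.79 × 0.0226 = $55.46
Health insurance premium: $120.45
Legal plan premium: $357.76
Total deductions = $164.53 + $368.72 + $97.81 + $665.75 + $55.46 + $120.45 + $357.76 = $1,830.48
Net pay = $5,285.71 − $1,830.48 = $3,455.23

$3,455.23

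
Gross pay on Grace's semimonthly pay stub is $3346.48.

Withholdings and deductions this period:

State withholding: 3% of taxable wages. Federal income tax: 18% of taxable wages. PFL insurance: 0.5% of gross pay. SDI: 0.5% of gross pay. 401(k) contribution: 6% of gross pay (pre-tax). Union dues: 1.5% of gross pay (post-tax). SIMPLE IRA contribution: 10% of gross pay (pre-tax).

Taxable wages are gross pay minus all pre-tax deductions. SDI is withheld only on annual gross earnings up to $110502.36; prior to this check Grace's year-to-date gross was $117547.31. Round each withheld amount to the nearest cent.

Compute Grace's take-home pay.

401(k) contribution: $3346.48 × 0.06 = $200.79
SIMPLE IRA contribution: $3346.48 × 0.1 = $334.65
Pre-tax total = $200.79 + $334.65 = $535.44
Taxable wages = $3346.48 − $535.44 = $2811.04
State withholding: $2811.04 × 0.03 = $84.33
Federal income tax: $2811.04 × 0.18 = $505.99
SDI: annual cap $110502.36 already reached (YTD $117547.31), so $0.00
PFL insurance: $3346.48 × 0.005 = $16.73
Union dues: $3346.48 × 0.015 = $50.20
Total deductions = $200.79 + $334.65 + $84.33 + $505.99 + $0.00 + $16.73 + $50.20 = $1192.69
Net pay = $3346.48 − $1192.69 = $2153.79

$2153.79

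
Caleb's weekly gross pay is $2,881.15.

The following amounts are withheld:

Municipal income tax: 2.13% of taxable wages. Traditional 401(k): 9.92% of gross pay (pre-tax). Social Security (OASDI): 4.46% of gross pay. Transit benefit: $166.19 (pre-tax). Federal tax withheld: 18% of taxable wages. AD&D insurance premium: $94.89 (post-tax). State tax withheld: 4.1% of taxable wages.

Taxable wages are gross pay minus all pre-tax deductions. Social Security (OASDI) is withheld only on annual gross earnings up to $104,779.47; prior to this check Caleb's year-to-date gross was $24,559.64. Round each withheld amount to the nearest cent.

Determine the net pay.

Transit benefit: $166.19
Traditional 401(k): $2,881.15 × 0.0992 = $285.81
Pre-tax total = $166.19 + $285.81 = $452.00
Taxable wages = $2,881.15 − $452.00 = $2,429.15
Municipal income tax: $2,429.15 × 0.0213 = $51.74
Federal tax withheld: $2,429.15 × 0.18 = $437.25
State tax withheld: $2,429.15 × 0.041 = $99.60
Social Security (OASDI): cap not yet reached, full $2,881.15 is subject → $2,881.15 × 0.0446 = $128.50
AD&D insurance premium: $94.89
Total deductions = $166.19 + $285.81 + $51.74 + $437.25 + $99.60 + $128.50 + $94.89 = $1,263.98
Net pay = $2,881.15 − $1,263.98 = $1,617.17

$1,617.17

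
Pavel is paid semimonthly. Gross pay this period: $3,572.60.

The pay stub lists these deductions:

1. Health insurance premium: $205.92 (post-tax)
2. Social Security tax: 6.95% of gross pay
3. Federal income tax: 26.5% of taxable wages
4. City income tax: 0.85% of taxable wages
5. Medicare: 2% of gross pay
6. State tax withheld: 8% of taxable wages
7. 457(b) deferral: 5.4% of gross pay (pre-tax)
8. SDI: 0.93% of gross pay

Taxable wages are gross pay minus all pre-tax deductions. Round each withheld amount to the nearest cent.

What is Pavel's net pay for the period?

457(b) deferral: $3,572.60 × 0.054 = $192.92
Taxable wages = $3,572.60 − $192.92 = $3,379.68
State tax withheld: $3,379.68 × 0.08 = $270.37
Federal income tax: $3,379.68 × 0.265 = $895.62
City income tax: $3,379.68 × 0.0085 = $28.73
Medicare: $3,572.60 × 0.02 = $71.45
SDI: $3,572.60 × 0.0093 = $33.23
Social Security tax: $3,572.60 × 0.0695 = $248.30
Health insurance premium: $205.92
Total deductions = $192.92 + $270.37 + $895.62 + $28.73 + $71.45 + $33.23 + $248.30 + $205.92 = $1,946.54
Net pay = $3,572.60 − $1,946.54 = $1,626.06

$1,626.06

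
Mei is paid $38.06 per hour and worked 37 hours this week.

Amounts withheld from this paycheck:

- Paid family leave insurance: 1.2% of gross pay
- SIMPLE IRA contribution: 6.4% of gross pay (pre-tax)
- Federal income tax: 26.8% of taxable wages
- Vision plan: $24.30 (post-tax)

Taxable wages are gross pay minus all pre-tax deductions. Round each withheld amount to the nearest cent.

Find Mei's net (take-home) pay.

$923.64

Gross pay: 37 × $38.06 = $1408.22
SIMPLE IRA contribution: $1408.22 × 0.064 = $90.13
Taxable wages = $1408.22 − $90.13 = $1318.09
Federal income tax: $1318.09 × 0.268 = $353.25
Paid family leave insurance: $1408.22 × 0.012 = $16.90
Vision plan: $24.30
Total deductions = $90.13 + $353.25 + $16.90 + $24.30 = $484.58
Net pay = $1408.22 − $484.58 = $923.64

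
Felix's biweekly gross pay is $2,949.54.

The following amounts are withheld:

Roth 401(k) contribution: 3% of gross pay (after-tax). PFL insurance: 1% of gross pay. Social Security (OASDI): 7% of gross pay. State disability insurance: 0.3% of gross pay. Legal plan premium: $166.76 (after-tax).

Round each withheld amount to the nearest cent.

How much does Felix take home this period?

$2,449.47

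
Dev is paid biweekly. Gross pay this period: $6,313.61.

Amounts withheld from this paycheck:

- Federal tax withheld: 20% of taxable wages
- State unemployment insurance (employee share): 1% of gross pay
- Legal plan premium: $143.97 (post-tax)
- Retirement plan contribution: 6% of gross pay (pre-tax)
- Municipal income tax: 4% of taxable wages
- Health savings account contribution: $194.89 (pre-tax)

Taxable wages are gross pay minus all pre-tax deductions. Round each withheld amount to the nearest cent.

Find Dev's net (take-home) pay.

$4,155.21

Retirement plan contribution: $6,313.61 × 0.06 = $378.82
Health savings account contribution: $194.89
Pre-tax total = $378.82 + $194.89 = $573.71
Taxable wages = $6,313.61 − $573.71 = $5,739.90
Municipal income tax: $5,739.90 × 0.04 = $229.60
Federal tax withheld: $5,739.90 × 0.2 = $1,147.98
State unemployment insurance (employee share): $6,313.61 × 0.01 = $63.14
Legal plan premium: $143.97
Total deductions = $378.82 + $194.89 + $229.60 + $1,147.98 + $63.14 + $143.97 = $2,158.40
Net pay = $6,313.61 − $2,158.40 = $4,155.21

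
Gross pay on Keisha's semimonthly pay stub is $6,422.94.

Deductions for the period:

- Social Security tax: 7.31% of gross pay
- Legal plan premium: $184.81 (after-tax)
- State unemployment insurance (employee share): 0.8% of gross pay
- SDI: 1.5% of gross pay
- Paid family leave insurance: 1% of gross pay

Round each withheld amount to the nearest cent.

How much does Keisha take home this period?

SDI: $6,422.94 × 0.015 = $96.34
State unemployment insurance (employee share): $6,422.94 × 0.008 = $51.38
Paid family leave insurance: $6,422.94 × 0.01 = $64.23
Social Security tax: $6,422.94 × 0.0731 = $469.52
Legal plan premium: $184.81
Total deductions = $96.34 + $51.38 + $64.23 + $469.52 + $184.81 = $866.28
Net pay = $6,422.94 − $866.28 = $5,556.66

$5,556.66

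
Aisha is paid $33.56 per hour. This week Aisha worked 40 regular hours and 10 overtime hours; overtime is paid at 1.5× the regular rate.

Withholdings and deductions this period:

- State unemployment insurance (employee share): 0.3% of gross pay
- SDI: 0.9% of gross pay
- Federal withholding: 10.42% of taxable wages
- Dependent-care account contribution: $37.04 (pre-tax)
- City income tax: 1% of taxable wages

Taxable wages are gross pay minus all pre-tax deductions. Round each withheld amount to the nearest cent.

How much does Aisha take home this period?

Regular pay: 40 × $33.56 = $1,342.40
Overtime pay: 10 × $33.56 × 1.5 = $503.40
Gross pay = $1,342.40 + $503.40 = $1,845.80
Dependent-care account contribution: $37.04
Taxable wages = $1,845.80 − $37.04 = $1,808.76
Federal withholding: $1,808.76 × 0.1042 = $188.47
City income tax: $1,808.76 × 0.01 = $18.09
State unemployment insurance (employee share): $1,845.80 × 0.003 = $5.54
SDI: $1,845.80 × 0.009 = $16.61
Total deductions = $37.04 + $188.47 + $18.09 + $5.54 + $16.61 = $265.75
Net pay = $1,845.80 − $265.75 = $1,580.05

$1,580.05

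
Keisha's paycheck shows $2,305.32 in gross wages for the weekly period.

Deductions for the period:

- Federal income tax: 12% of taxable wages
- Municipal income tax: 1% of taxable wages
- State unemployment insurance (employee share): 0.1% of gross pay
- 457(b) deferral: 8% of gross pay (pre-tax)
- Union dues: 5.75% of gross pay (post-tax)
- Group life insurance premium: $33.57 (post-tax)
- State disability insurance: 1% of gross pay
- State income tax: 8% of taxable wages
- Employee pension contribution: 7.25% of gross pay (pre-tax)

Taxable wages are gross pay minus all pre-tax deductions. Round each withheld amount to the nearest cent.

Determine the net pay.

457(b) deferral: $2,305.32 × 0.08 = $184.43
Employee pension contribution: $2,305.32 × 0.0725 = $167.14
Pre-tax total = $184.43 + $167.14 = $351.57
Taxable wages = $2,305.32 − $351.57 = $1,953.75
State income tax: $1,953.75 × 0.08 = $156.30
Municipal income tax: $1,953.75 × 0.01 = $19.54
Federal income tax: $1,953.75 × 0.12 = $234.45
State unemployment insurance (employee share): $2,305.32 × 0.001 = $2.31
State disability insurance: $2,305.32 × 0.01 = $23.05
Group life insurance premium: $33.57
Union dues: $2,305.32 × 0.0575 = $132.56
Total deductions = $184.43 + $167.14 + $156.30 + $19.54 + $234.45 + $2.31 + $23.05 + $33.57 + $132.56 = $953.35
Net pay = $2,305.32 − $953.35 = $1,351.97

$1,351.97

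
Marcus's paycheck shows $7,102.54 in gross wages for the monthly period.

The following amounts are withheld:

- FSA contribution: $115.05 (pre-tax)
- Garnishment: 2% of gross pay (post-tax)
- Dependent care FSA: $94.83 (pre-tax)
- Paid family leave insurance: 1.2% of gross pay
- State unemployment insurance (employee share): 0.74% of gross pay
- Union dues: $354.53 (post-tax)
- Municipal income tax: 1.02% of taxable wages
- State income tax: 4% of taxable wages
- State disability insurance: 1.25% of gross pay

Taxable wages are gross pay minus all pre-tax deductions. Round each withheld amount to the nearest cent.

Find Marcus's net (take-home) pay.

Dependent care FSA: $94.83
FSA contribution: $115.05
Pre-tax total = $94.83 + $115.05 = $209.88
Taxable wages = $7,102.54 − $209.88 = $6,892.66
State income tax: $6,892.66 × 0.04 = $275.71
Municipal income tax: $6,892.66 × 0.0102 = $70.31
State unemployment insurance (employee share): $7,102.54 × 0.0074 = $52.56
Paid family leave insurance: $7,102.54 × 0.012 = $85.23
State disability insurance: $7,102.54 × 0.0125 = $88.78
Union dues: $354.53
Garnishment: $7,102.54 × 0.02 = $142.05
Total deductions = $94.83 + $115.05 + $275.71 + $70.31 + $52.56 + $85.23 + $88.78 + $354.53 + $142.05 = $1,279.05
Net pay = $7,102.54 − $1,279.05 = $5,823.49

$5,823.49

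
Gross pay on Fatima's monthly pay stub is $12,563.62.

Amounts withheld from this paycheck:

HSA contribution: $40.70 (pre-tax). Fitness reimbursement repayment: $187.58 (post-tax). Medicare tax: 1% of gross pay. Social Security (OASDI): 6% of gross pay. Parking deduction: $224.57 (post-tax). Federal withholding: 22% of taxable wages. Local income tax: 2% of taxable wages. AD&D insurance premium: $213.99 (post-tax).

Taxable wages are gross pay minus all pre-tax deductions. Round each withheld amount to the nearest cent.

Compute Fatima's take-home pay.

$8,011.82

HSA contribution: $40.70
Taxable wages = $12,563.62 − $40.70 = $12,522.92
Federal withholding: $12,522.92 × 0.22 = $2,755.04
Local income tax: $12,522.92 × 0.02 = $250.46
Social Security (OASDI): $12,563.62 × 0.06 = $753.82
Medicare tax: $12,563.62 × 0.01 = $125.64
AD&D insurance premium: $213.99
Parking deduction: $224.57
Fitness reimbursement repayment: $187.58
Total deductions = $40.70 + $2,755.04 + $250.46 + $753.82 + $125.64 + $213.99 + $224.57 + $187.58 = $4,551.80
Net pay = $12,563.62 − $4,551.80 = $8,011.82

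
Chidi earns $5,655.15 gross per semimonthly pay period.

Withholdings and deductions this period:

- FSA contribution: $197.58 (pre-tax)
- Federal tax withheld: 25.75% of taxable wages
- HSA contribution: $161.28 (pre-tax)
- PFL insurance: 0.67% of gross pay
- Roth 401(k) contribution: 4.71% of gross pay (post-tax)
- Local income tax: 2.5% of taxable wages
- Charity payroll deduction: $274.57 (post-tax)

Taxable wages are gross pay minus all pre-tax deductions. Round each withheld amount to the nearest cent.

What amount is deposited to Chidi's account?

$3,221.27

HSA contribution: $161.28
FSA contribution: $197.58
Pre-tax total = $161.28 + $197.58 = $358.86
Taxable wages = $5,655.15 − $358.86 = $5,296.29
Federal tax withheld: $5,296.29 × 0.2575 = $1,363.79
Local income tax: $5,296.29 × 0.025 = $132.41
PFL insurance: $5,655.15 × 0.0067 = $37.89
Roth 401(k) contribution: $5,655.15 × 0.0471 = $266.36
Charity payroll deduction: $274.57
Total deductions = $161.28 + $197.58 + $1,363.79 + $132.41 + $37.89 + $266.36 + $274.57 = $2,433.88
Net pay = $5,655.15 − $2,433.88 = $3,221.27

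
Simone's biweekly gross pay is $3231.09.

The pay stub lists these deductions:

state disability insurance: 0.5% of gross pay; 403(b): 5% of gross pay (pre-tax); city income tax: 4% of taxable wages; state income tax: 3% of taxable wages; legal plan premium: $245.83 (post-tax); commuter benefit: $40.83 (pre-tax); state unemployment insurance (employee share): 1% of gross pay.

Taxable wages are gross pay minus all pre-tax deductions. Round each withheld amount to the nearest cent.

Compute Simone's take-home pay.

Commuter benefit: $40.83
403(b): $3231.09 × 0.05 = $161.55
Pre-tax total = $40.83 + $161.55 = $202.38
Taxable wages = $3231.09 − $202.38 = $3028.71
City income tax: $3028.71 × 0.04 = $121.15
State income tax: $3028.71 × 0.03 = $90.86
State disability insurance: $3231.09 × 0.005 = $16.16
State unemployment insurance (employee share): $3231.09 × 0.01 = $32.31
Legal plan premium: $245.83
Total deductions = $40.83 + $161.55 + $121.15 + $90.86 + $16.16 + $32.31 + $245.83 = $708.69
Net pay = $3231.09 − $708.69 = $2522.40

$2522.40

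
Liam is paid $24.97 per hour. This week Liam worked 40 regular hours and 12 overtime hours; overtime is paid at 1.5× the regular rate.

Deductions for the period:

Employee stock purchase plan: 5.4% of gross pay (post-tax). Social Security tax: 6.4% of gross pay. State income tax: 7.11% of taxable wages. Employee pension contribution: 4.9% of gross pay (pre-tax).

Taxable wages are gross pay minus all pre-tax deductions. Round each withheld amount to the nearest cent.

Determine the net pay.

$1,108.47

Regular pay: 40 × $24.97 = $998.80
Overtime pay: 12 × $24.97 × 1.5 = $449.46
Gross pay = $998.80 + $449.46 = $1,448.26
Employee pension contribution: $1,448.26 × 0.049 = $70.96
Taxable wages = $1,448.26 − $70.96 = $1,377.30
State income tax: $1,377.30 × 0.0711 = $97.93
Social Security tax: $1,448.26 × 0.064 = $92.69
Employee stock purchase plan: $1,448.26 × 0.054 = $78.21
Total deductions = $70.96 + $97.93 + $92.69 + $78.21 = $339.79
Net pay = $1,448.26 − $339.79 = $1,108.47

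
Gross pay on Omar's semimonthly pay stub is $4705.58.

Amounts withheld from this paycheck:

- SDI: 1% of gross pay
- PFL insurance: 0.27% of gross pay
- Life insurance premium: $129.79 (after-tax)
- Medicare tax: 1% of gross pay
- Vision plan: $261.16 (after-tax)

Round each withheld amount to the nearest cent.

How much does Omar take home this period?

SDI: $4705.58 × 0.01 = $47.06
PFL insurance: $4705.58 × 0.0027 = $12.71
Medicare tax: $4705.58 × 0.01 = $47.06
Life insurance premium: $129.79
Vision plan: $261.16
Total deductions = $47.06 + $12.71 + $47.06 + $129.79 + $261.16 = $497.78
Net pay = $4705.58 − $497.78 = $4207.80

$4207.80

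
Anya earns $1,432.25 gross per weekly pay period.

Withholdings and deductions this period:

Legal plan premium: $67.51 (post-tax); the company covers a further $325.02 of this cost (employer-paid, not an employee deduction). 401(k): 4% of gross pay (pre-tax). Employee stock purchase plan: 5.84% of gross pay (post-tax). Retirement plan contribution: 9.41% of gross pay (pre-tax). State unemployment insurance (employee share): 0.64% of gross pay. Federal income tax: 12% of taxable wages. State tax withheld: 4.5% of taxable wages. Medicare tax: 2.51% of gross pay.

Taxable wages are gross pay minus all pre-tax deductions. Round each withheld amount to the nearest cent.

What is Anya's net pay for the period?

$839.29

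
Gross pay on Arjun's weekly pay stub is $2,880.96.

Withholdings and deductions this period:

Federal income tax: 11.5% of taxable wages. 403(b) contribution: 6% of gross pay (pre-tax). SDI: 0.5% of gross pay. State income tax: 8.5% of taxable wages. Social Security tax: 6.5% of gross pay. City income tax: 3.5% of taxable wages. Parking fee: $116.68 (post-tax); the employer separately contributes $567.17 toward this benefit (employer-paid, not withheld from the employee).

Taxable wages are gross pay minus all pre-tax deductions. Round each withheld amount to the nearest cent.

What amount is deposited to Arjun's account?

$1,753.36

403(b) contribution: $2,880.96 × 0.06 = $172.86
Taxable wages = $2,880.96 − $172.86 = $2,708.10
State income tax: $2,708.10 × 0.085 = $230.19
Federal income tax: $2,708.10 × 0.115 = $311.43
City income tax: $2,708.10 × 0.035 = $94.78
Social Security tax: $2,880.96 × 0.065 = $187.26
SDI: $2,880.96 × 0.005 = $14.40
Parking fee: $116.68
(Employer's $567.17 toward parking fee is not withheld from the employee.)
Total deductions = $172.86 + $230.19 + $311.43 + $94.78 + $187.26 + $14.40 + $116.68 = $1,127.60
Net pay = $2,880.96 − $1,127.60 = $1,753.36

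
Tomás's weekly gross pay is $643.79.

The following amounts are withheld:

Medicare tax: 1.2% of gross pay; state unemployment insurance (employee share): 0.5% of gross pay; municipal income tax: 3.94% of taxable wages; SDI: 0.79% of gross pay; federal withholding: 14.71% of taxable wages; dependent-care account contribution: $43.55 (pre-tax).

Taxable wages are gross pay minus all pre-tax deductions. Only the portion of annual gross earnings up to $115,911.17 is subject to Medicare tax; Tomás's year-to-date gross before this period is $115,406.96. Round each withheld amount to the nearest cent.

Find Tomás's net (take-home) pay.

$473.93

Dependent-care account contribution: $43.55
Taxable wages = $643.79 − $43.55 = $600.24
Federal withholding: $600.24 × 0.1471 = $88.30
Municipal income tax: $600.24 × 0.0394 = $23.65
SDI: $643.79 × 0.0079 = $5.09
Medicare tax: only $115,911.17 − $115,406.96 = $504.21 of this check is subject → $504.21 × 0.012 = $6.05
State unemployment insurance (employee share): $643.79 × 0.005 = $3.22
Total deductions = $43.55 + $88.30 + $23.65 + $5.09 + $6.05 + $3.22 = $169.86
Net pay = $643.79 − $169.86 = $473.93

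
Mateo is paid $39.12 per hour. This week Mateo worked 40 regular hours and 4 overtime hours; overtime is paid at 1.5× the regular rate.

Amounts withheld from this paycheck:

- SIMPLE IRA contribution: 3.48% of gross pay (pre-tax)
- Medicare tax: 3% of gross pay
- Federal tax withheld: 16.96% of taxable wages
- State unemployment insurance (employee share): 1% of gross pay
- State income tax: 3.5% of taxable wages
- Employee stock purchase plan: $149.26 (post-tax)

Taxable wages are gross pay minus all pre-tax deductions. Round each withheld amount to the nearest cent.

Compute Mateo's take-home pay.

$1,160.28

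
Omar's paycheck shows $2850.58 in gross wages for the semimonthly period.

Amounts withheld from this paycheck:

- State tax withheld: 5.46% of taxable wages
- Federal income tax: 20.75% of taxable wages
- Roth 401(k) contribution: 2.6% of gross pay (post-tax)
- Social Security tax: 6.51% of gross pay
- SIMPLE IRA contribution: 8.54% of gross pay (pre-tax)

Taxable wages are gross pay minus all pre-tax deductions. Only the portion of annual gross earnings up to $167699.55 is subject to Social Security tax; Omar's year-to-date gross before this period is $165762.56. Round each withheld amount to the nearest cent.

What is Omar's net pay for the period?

SIMPLE IRA contribution: $2850.58 × 0.0854 = $243.44
Taxable wages = $2850.58 − $243.44 = $2607.14
Federal income tax: $2607.14 × 0.2075 = $540.98
State tax withheld: $2607.14 × 0.0546 = $142.35
Social Security tax: only $167699.55 − $165762.56 = $1936.99 of this check is subject → $1936.99 × 0.0651 = $126.10
Roth 401(k) contribution: $2850.58 × 0.026 = $74.12
Total deductions = $243.44 + $540.98 + $142.35 + $126.10 + $74.12 = $1126.99
Net pay = $2850.58 − $1126.99 = $1723.59

$1723.59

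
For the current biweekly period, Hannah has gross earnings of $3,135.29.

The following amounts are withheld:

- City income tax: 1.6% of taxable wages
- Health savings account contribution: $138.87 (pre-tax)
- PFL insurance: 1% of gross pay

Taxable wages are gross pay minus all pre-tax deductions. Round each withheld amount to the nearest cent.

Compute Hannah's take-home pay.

$2,917.13

Health savings account contribution: $138.87
Taxable wages = $3,135.29 − $138.87 = $2,996.42
City income tax: $2,996.42 × 0.016 = $47.94
PFL insurance: $3,135.29 × 0.01 = $31.35
Total deductions = $138.87 + $47.94 + $31.35 = $218.16
Net pay = $3,135.29 − $218.16 = $2,917.13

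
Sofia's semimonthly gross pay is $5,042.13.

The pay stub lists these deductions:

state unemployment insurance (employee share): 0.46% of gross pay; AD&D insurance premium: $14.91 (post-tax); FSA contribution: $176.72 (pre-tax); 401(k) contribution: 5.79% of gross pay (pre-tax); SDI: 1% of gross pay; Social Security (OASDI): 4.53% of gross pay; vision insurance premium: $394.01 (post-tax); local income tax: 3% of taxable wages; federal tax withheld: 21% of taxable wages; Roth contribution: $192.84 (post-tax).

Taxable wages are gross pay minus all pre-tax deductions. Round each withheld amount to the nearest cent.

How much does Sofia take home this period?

$2,572.06

401(k) contribution: $5,042.13 × 0.0579 = $291.94
FSA contribution: $176.72
Pre-tax total = $291.94 + $176.72 = $468.66
Taxable wages = $5,042.13 − $468.66 = $4,573.47
Federal tax withheld: $4,573.47 × 0.21 = $960.43
Local income tax: $4,573.47 × 0.03 = $137.20
State unemployment insurance (employee share): $5,042.13 × 0.0046 = $23.19
SDI: $5,042.13 × 0.01 = $50.42
Social Security (OASDI): $5,042.13 × 0.0453 = $228.41
Roth contribution: $192.84
Vision insurance premium: $394.01
AD&D insurance premium: $14.91
Total deductions = $291.94 + $176.72 + $960.43 + $137.20 + $23.19 + $50.42 + $228.41 + $192.84 + $394.01 + $14.91 = $2,470.07
Net pay = $5,042.13 − $2,470.07 = $2,572.06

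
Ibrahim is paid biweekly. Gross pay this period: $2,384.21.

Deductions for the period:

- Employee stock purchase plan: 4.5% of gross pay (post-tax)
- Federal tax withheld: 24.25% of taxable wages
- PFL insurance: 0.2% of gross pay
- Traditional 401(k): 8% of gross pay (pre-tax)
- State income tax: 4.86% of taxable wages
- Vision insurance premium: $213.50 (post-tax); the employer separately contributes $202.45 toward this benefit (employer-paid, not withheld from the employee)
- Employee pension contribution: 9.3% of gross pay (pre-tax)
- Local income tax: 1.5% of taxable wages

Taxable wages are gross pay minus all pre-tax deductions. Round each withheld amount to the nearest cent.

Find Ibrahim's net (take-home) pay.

$1,042.62

Employee pension contribution: $2,384.21 × 0.093 = $221.73
Traditional 401(k): $2,384.21 × 0.08 = $190.74
Pre-tax total = $221.73 + $190.74 = $412.47
Taxable wages = $2,384.21 − $412.47 = $1,971.74
Local income tax: $1,971.74 × 0.015 = $29.58
State income tax: $1,971.74 × 0.0486 = $95.83
Federal tax withheld: $1,971.74 × 0.2425 = $478.15
PFL insurance: $2,384.21 × 0.002 = $4.77
Employee stock purchase plan: $2,384.21 × 0.045 = $107.29
Vision insurance premium: $213.50
(Employer's $202.45 toward vision insurance premium is not withheld from the employee.)
Total deductions = $221.73 + $190.74 + $29.58 + $95.83 + $478.15 + $4.77 + $107.29 + $213.50 = $1,341.59
Net pay = $2,384.21 − $1,341.59 = $1,042.62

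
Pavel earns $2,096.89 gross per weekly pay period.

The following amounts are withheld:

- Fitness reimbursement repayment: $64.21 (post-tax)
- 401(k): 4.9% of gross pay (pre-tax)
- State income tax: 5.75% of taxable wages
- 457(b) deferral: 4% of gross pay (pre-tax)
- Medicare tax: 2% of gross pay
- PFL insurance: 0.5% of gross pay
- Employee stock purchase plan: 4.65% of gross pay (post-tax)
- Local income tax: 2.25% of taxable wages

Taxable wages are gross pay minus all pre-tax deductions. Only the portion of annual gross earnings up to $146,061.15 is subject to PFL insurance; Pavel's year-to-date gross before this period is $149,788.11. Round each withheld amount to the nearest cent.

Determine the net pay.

$1,553.78

457(b) deferral: $2,096.89 × 0.04 = $83.88
401(k): $2,096.89 × 0.049 = $102.75
Pre-tax total = $83.88 + $102.75 = $186.63
Taxable wages = $2,096.89 − $186.63 = $1,910.26
Local income tax: $1,910.26 × 0.0225 = $42.98
State income tax: $1,910.26 × 0.0575 = $109.84
Medicare tax: $2,096.89 × 0.02 = $41.94
PFL insurance: annual cap $146,061.15 already reached (YTD $149,788.11), so $0.00
Employee stock purchase plan: $2,096.89 × 0.0465 = $97.51
Fitness reimbursement repayment: $64.21
Total deductions = $83.88 + $102.75 + $42.98 + $109.84 + $41.94 + $0.00 + $97.51 + $64.21 = $543.11
Net pay = $2,096.89 − $543.11 = $1,553.78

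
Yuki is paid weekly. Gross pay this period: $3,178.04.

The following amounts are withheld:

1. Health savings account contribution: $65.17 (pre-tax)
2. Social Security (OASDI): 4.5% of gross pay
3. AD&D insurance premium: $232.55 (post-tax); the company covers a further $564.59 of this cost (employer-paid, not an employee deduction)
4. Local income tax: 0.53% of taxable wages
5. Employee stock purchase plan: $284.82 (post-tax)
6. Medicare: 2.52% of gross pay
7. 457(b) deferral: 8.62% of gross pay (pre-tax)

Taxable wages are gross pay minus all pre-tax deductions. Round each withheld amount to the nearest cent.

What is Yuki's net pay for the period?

$2,083.40

457(b) deferral: $3,178.04 × 0.0862 = $273.95
Health savings account contribution: $65.17
Pre-tax total = $273.95 + $65.17 = $339.12
Taxable wages = $3,178.04 − $339.12 = $2,838.92
Local income tax: $2,838.92 × 0.0053 = $15.05
Social Security (OASDI): $3,178.04 × 0.045 = $143.01
Medicare: $3,178.04 × 0.0252 = $80.09
Employee stock purchase plan: $284.82
AD&D insurance premium: $232.55
(Employer's $564.59 toward AD&D insurance premium is not withheld from the employee.)
Total deductions = $273.95 + $65.17 + $15.05 + $143.01 + $80.09 + $284.82 + $232.55 = $1,094.64
Net pay = $3,178.04 − $1,094.64 = $2,083.40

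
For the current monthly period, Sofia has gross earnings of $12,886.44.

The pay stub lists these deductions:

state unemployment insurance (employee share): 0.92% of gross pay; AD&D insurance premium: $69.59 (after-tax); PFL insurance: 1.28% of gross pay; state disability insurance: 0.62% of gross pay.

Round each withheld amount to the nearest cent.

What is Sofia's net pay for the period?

$12,453.44

State disability insurance: $12,886.44 × 0.0062 = $79.90
State unemployment insurance (employee share): $12,886.44 × 0.0092 = $118.56
PFL insurance: $12,886.44 × 0.0128 = $164.95
AD&D insurance premium: $69.59
Total deductions = $79.90 + $118.56 + $164.95 + $69.59 = $433.00
Net pay = $12,886.44 − $433.00 = $12,453.44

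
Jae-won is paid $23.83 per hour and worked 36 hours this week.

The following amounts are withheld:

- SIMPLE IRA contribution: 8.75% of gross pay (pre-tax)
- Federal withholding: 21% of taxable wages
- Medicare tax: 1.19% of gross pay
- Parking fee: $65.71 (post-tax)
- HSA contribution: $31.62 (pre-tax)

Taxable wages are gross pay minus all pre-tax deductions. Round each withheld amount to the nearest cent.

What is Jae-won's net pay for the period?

Gross pay: 36 × $23.83 = $857.88
HSA contribution: $31.62
SIMPLE IRA contribution: $857.88 × 0.0875 = $75.06
Pre-tax total = $31.62 + $75.06 = $106.68
Taxable wages = $857.88 − $106.68 = $751.20
Federal withholding: $751.20 × 0.21 = $157.75
Medicare tax: $857.88 × 0.0119 = $10.21
Parking fee: $65.71
Total deductions = $31.62 + $75.06 + $157.75 + $10.21 + $65.71 = $340.35
Net pay = $857.88 − $340.35 = $517.53

$517.53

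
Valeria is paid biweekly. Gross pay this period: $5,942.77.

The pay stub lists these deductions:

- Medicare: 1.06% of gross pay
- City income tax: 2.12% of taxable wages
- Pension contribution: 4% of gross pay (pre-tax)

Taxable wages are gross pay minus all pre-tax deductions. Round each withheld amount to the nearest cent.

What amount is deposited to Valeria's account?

Pension contribution: $5,942.77 × 0.04 = $237.71
Taxable wages = $5,942.77 − $237.71 = $5,705.06
City income tax: $5,705.06 × 0.0212 = $120.95
Medicare: $5,942.77 × 0.0106 = $62.99
Total deductions = $237.71 + $120.95 + $62.99 = $421.65
Net pay = $5,942.77 − $421.65 = $5,521.12

$5,521.12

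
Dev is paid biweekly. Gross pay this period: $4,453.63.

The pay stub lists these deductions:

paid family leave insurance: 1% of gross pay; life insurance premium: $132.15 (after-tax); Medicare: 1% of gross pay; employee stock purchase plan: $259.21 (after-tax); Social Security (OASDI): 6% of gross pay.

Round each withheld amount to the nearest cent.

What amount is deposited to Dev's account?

$3,705.97

Social Security (OASDI): $4,453.63 × 0.06 = $267.22
Paid family leave insurance: $4,453.63 × 0.01 = $44.54
Medicare: $4,453.63 × 0.01 = $44.54
Employee stock purchase plan: $259.21
Life insurance premium: $132.15
Total deductions = $267.22 + $44.54 + $44.54 + $259.21 + $132.15 = $747.66
Net pay = $4,453.63 − $747.66 = $3,705.97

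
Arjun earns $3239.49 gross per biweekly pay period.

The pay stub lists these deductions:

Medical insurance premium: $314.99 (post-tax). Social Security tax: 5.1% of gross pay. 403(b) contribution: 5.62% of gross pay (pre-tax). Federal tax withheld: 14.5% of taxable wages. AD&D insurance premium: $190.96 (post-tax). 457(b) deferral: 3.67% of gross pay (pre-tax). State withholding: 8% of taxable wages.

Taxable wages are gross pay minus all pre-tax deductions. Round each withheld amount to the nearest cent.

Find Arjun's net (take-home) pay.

403(b) contribution: $3239.49 × 0.0562 = $182.06
457(b) deferral: $3239.49 × 0.0367 = $118.89
Pre-tax total = $182.06 + $118.89 = $300.95
Taxable wages = $3239.49 − $300.95 = $2938.54
Federal tax withheld: $2938.54 × 0.145 = $426.09
State withholding: $2938.54 × 0.08 = $235.08
Social Security tax: $3239.49 × 0.051 = $165.21
Medical insurance premium: $314.99
AD&D insurance premium: $190.96
Total deductions = $182.06 + $118.89 + $426.09 + $235.08 + $165.21 + $314.99 + $190.96 = $1633.28
Net pay = $3239.49 − $1633.28 = $1606.21

$1606.21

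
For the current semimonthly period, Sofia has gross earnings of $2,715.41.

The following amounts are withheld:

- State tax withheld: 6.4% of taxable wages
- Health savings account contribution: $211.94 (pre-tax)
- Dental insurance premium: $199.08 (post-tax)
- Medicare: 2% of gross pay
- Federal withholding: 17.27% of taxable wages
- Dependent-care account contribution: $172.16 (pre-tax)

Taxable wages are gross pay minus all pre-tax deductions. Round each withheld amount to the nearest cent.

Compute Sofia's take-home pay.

$1,526.10

Health savings account contribution: $211.94
Dependent-care account contribution: $172.16
Pre-tax total = $211.94 + $172.16 = $384.10
Taxable wages = $2,715.41 − $384.10 = $2,331.31
State tax withheld: $2,331.31 × 0.064 = $149.20
Federal withholding: $2,331.31 × 0.1727 = $402.62
Medicare: $2,715.41 × 0.02 = $54.31
Dental insurance premium: $199.08
Total deductions = $211.94 + $172.16 + $149.20 + $402.62 + $54.31 + $199.08 = $1,189.31
Net pay = $2,715.41 − $1,189.31 = $1,526.10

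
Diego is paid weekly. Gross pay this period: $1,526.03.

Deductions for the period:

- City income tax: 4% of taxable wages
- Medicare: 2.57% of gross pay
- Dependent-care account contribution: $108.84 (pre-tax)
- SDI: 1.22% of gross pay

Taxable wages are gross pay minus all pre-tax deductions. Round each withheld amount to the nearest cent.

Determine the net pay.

$1,302.66

Dependent-care account contribution: $108.84
Taxable wages = $1,526.03 − $108.84 = $1,417.19
City income tax: $1,417.19 × 0.04 = $56.69
Medicare: $1,526.03 × 0.0257 = $39.22
SDI: $1,526.03 × 0.0122 = $18.62
Total deductions = $108.84 + $56.69 + $39.22 + $18.62 = $223.37
Net pay = $1,526.03 − $223.37 = $1,302.66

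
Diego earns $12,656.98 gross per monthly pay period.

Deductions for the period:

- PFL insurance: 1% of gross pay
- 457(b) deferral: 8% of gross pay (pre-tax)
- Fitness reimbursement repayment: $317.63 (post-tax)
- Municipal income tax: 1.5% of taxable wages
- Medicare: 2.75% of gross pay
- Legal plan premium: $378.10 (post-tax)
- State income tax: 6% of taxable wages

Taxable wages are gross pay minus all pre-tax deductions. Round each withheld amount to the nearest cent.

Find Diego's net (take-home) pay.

457(b) deferral: $12,656.98 × 0.08 = $1,012.56
Taxable wages = $12,656.98 − $1,012.56 = $11,644.42
State income tax: $11,644.42 × 0.06 = $698.67
Municipal income tax: $11,644.42 × 0.015 = $174.67
Medicare: $12,656.98 × 0.0275 = $348.07
PFL insurance: $12,656.98 × 0.01 = $126.57
Fitness reimbursement repayment: $317.63
Legal plan premium: $378.10
Total deductions = $1,012.56 + $698.67 + $174.67 + $348.07 + $126.57 + $317.63 + $378.10 = $3,056.27
Net pay = $12,656.98 − $3,056.27 = $9,600.71

$9,600.71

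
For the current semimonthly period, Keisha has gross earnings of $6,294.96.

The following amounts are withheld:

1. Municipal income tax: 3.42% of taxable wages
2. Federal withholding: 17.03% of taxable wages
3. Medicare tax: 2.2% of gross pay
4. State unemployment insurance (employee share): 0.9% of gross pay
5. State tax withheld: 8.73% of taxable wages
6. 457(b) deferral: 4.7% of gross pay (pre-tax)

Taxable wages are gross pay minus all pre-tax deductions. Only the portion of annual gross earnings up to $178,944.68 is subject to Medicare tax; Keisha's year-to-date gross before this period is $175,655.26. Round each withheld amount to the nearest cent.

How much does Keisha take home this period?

$4,119.54

457(b) deferral: $6,294.96 × 0.047 = $295.86
Taxable wages = $6,294.96 − $295.86 = $5,999.10
State tax withheld: $5,999.10 × 0.0873 = $523.72
Municipal income tax: $5,999.10 × 0.0342 = $205.17
Federal withholding: $5,999.10 × 0.1703 = $1,021.65
Medicare tax: only $178,944.68 − $175,655.26 = $3,289.42 of this check is subject → $3,289.42 × 0.022 = $72.37
State unemployment insurance (employee share): $6,294.96 × 0.009 = $56.65
Total deductions = $295.86 + $523.72 + $205.17 + $1,021.65 + $72.37 + $56.65 = $2,175.42
Net pay = $6,294.96 − $2,175.42 = $4,119.54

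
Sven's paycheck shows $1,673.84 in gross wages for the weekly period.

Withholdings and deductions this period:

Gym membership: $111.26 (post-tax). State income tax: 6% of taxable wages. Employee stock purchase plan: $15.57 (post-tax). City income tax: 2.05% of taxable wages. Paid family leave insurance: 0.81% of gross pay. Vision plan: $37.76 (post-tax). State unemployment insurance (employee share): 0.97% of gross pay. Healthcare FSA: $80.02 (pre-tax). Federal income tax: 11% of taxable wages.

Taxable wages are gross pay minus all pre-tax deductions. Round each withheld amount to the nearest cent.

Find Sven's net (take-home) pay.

Healthcare FSA: $80.02
Taxable wages = $1,673.84 − $80.02 = $1,593.82
Federal income tax: $1,593.82 × 0.11 = $175.32
State income tax: $1,593.82 × 0.06 = $95.63
City income tax: $1,593.82 × 0.0205 = $32.67
State unemployment insurance (employee share): $1,673.84 × 0.0097 = $16.24
Paid family leave insurance: $1,673.84 × 0.0081 = $13.56
Vision plan: $37.76
Gym membership: $111.26
Employee stock purchase plan: $15.57
Total deductions = $80.02 + $175.32 + $95.63 + $32.67 + $16.24 + $13.56 + $37.76 + $111.26 + $15.57 = $578.03
Net pay = $1,673.84 − $578.03 = $1,095.81

$1,095.81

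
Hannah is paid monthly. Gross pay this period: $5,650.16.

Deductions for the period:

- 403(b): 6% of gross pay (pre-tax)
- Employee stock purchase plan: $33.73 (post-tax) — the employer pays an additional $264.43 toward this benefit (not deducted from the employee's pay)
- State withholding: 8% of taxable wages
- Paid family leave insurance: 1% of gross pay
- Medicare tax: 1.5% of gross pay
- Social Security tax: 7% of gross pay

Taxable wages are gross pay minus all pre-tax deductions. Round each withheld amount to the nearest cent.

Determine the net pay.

403(b): $5,650.16 × 0.06 = $339.01
Taxable wages = $5,650.16 − $339.01 = $5,311.15
State withholding: $5,311.15 × 0.08 = $424.89
Paid family leave insurance: $5,650.16 × 0.01 = $56.50
Medicare tax: $5,650.16 × 0.015 = $84.75
Social Security tax: $5,650.16 × 0.07 = $395.51
Employee stock purchase plan: $33.73
(Employer's $264.43 toward employee stock purchase plan is not withheld from the employee.)
Total deductions = $339.01 + $424.89 + $56.50 + $84.75 + $395.51 + $33.73 = $1,334.39
Net pay = $5,650.16 − $1,334.39 = $4,315.77

$4,315.77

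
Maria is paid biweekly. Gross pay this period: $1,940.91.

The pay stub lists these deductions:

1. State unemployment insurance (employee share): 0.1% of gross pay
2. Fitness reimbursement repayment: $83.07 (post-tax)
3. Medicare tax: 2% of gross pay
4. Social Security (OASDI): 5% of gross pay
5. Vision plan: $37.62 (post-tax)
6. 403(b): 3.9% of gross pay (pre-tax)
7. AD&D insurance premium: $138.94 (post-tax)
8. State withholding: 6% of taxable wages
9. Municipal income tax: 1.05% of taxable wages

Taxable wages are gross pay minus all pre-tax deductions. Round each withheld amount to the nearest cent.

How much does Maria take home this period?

$1,336.28

403(b): $1,940.91 × 0.039 = $75.70
Taxable wages = $1,940.91 − $75.70 = $1,865.21
Municipal income tax: $1,865.21 × 0.0105 = $19.58
State withholding: $1,865.21 × 0.06 = $111.91
State unemployment insurance (employee share): $1,940.91 × 0.001 = $1.94
Social Security (OASDI): $1,940.91 × 0.05 = $97.05
Medicare tax: $1,940.91 × 0.02 = $38.82
Vision plan: $37.62
AD&D insurance premium: $138.94
Fitness reimbursement repayment: $83.07
Total deductions = $75.70 + $19.58 + $111.91 + $1.94 + $97.05 + $38.82 + $37.62 + $138.94 + $83.07 = $604.63
Net pay = $1,940.91 − $604.63 = $1,336.28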